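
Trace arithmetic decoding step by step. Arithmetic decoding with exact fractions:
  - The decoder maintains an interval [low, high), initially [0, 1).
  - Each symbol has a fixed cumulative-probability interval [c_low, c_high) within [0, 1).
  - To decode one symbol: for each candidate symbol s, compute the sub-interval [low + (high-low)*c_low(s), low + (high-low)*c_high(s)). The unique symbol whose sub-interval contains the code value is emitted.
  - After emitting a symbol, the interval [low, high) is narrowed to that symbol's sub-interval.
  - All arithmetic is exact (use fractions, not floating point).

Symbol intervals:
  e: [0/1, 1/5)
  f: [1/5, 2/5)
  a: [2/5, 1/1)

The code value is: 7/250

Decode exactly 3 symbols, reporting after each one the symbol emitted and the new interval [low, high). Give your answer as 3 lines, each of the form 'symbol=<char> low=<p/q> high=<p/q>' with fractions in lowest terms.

Answer: symbol=e low=0/1 high=1/5
symbol=e low=0/1 high=1/25
symbol=a low=2/125 high=1/25

Derivation:
Step 1: interval [0/1, 1/1), width = 1/1 - 0/1 = 1/1
  'e': [0/1 + 1/1*0/1, 0/1 + 1/1*1/5) = [0/1, 1/5) <- contains code 7/250
  'f': [0/1 + 1/1*1/5, 0/1 + 1/1*2/5) = [1/5, 2/5)
  'a': [0/1 + 1/1*2/5, 0/1 + 1/1*1/1) = [2/5, 1/1)
  emit 'e', narrow to [0/1, 1/5)
Step 2: interval [0/1, 1/5), width = 1/5 - 0/1 = 1/5
  'e': [0/1 + 1/5*0/1, 0/1 + 1/5*1/5) = [0/1, 1/25) <- contains code 7/250
  'f': [0/1 + 1/5*1/5, 0/1 + 1/5*2/5) = [1/25, 2/25)
  'a': [0/1 + 1/5*2/5, 0/1 + 1/5*1/1) = [2/25, 1/5)
  emit 'e', narrow to [0/1, 1/25)
Step 3: interval [0/1, 1/25), width = 1/25 - 0/1 = 1/25
  'e': [0/1 + 1/25*0/1, 0/1 + 1/25*1/5) = [0/1, 1/125)
  'f': [0/1 + 1/25*1/5, 0/1 + 1/25*2/5) = [1/125, 2/125)
  'a': [0/1 + 1/25*2/5, 0/1 + 1/25*1/1) = [2/125, 1/25) <- contains code 7/250
  emit 'a', narrow to [2/125, 1/25)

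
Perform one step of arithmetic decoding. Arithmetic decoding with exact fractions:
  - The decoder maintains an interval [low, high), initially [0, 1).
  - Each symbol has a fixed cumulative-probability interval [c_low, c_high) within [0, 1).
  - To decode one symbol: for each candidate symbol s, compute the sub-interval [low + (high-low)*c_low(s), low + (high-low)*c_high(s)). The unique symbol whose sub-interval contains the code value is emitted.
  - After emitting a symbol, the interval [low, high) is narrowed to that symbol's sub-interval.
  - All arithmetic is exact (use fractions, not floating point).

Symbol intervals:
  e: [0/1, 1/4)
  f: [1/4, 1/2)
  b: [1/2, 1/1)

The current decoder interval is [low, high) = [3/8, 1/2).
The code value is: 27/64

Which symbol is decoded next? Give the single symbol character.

Interval width = high − low = 1/2 − 3/8 = 1/8
Scaled code = (code − low) / width = (27/64 − 3/8) / 1/8 = 3/8
  e: [0/1, 1/4) 
  f: [1/4, 1/2) ← scaled code falls here ✓
  b: [1/2, 1/1) 

Answer: f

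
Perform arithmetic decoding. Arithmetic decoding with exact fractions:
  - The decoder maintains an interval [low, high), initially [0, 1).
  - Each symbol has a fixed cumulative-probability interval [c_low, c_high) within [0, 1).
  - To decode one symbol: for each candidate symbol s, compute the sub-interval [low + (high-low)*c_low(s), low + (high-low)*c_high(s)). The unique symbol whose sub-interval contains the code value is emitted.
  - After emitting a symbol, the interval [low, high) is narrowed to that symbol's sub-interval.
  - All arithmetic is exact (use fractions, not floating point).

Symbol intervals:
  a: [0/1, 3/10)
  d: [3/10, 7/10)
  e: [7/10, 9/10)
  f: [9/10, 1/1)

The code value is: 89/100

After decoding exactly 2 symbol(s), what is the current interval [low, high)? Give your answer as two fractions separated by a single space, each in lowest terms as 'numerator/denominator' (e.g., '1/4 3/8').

Step 1: interval [0/1, 1/1), width = 1/1 - 0/1 = 1/1
  'a': [0/1 + 1/1*0/1, 0/1 + 1/1*3/10) = [0/1, 3/10)
  'd': [0/1 + 1/1*3/10, 0/1 + 1/1*7/10) = [3/10, 7/10)
  'e': [0/1 + 1/1*7/10, 0/1 + 1/1*9/10) = [7/10, 9/10) <- contains code 89/100
  'f': [0/1 + 1/1*9/10, 0/1 + 1/1*1/1) = [9/10, 1/1)
  emit 'e', narrow to [7/10, 9/10)
Step 2: interval [7/10, 9/10), width = 9/10 - 7/10 = 1/5
  'a': [7/10 + 1/5*0/1, 7/10 + 1/5*3/10) = [7/10, 19/25)
  'd': [7/10 + 1/5*3/10, 7/10 + 1/5*7/10) = [19/25, 21/25)
  'e': [7/10 + 1/5*7/10, 7/10 + 1/5*9/10) = [21/25, 22/25)
  'f': [7/10 + 1/5*9/10, 7/10 + 1/5*1/1) = [22/25, 9/10) <- contains code 89/100
  emit 'f', narrow to [22/25, 9/10)

Answer: 22/25 9/10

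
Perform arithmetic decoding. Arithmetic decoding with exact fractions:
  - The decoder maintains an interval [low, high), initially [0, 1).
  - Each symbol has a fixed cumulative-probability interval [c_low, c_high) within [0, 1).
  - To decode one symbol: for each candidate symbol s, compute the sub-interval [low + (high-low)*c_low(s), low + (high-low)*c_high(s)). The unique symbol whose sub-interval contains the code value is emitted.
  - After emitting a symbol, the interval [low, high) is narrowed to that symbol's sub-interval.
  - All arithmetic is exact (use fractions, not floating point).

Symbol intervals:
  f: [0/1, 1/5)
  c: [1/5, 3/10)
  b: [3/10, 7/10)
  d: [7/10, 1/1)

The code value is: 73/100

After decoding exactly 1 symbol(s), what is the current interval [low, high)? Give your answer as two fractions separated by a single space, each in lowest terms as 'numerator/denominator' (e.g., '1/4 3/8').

Answer: 7/10 1/1

Derivation:
Step 1: interval [0/1, 1/1), width = 1/1 - 0/1 = 1/1
  'f': [0/1 + 1/1*0/1, 0/1 + 1/1*1/5) = [0/1, 1/5)
  'c': [0/1 + 1/1*1/5, 0/1 + 1/1*3/10) = [1/5, 3/10)
  'b': [0/1 + 1/1*3/10, 0/1 + 1/1*7/10) = [3/10, 7/10)
  'd': [0/1 + 1/1*7/10, 0/1 + 1/1*1/1) = [7/10, 1/1) <- contains code 73/100
  emit 'd', narrow to [7/10, 1/1)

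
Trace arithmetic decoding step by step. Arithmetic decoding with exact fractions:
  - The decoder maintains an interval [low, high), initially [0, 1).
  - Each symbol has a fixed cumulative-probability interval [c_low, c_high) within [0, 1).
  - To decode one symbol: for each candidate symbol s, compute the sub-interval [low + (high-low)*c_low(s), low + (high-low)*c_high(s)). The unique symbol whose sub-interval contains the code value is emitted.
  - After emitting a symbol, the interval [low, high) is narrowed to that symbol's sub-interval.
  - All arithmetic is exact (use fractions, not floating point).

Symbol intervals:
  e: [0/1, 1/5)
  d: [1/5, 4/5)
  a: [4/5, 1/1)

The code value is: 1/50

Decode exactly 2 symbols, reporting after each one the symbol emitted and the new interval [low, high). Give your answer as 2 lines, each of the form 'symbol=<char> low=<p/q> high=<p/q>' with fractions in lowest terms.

Step 1: interval [0/1, 1/1), width = 1/1 - 0/1 = 1/1
  'e': [0/1 + 1/1*0/1, 0/1 + 1/1*1/5) = [0/1, 1/5) <- contains code 1/50
  'd': [0/1 + 1/1*1/5, 0/1 + 1/1*4/5) = [1/5, 4/5)
  'a': [0/1 + 1/1*4/5, 0/1 + 1/1*1/1) = [4/5, 1/1)
  emit 'e', narrow to [0/1, 1/5)
Step 2: interval [0/1, 1/5), width = 1/5 - 0/1 = 1/5
  'e': [0/1 + 1/5*0/1, 0/1 + 1/5*1/5) = [0/1, 1/25) <- contains code 1/50
  'd': [0/1 + 1/5*1/5, 0/1 + 1/5*4/5) = [1/25, 4/25)
  'a': [0/1 + 1/5*4/5, 0/1 + 1/5*1/1) = [4/25, 1/5)
  emit 'e', narrow to [0/1, 1/25)

Answer: symbol=e low=0/1 high=1/5
symbol=e low=0/1 high=1/25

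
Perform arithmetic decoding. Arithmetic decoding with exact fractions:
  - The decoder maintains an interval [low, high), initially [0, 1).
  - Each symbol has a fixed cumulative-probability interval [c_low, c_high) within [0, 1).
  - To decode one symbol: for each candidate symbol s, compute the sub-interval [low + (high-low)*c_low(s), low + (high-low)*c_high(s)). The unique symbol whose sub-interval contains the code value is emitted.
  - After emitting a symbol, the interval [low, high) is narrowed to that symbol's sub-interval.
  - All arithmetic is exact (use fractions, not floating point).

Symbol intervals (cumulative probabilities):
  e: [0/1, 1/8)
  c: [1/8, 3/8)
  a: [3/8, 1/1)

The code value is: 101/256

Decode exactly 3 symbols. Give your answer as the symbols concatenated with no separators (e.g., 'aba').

Answer: aec

Derivation:
Step 1: interval [0/1, 1/1), width = 1/1 - 0/1 = 1/1
  'e': [0/1 + 1/1*0/1, 0/1 + 1/1*1/8) = [0/1, 1/8)
  'c': [0/1 + 1/1*1/8, 0/1 + 1/1*3/8) = [1/8, 3/8)
  'a': [0/1 + 1/1*3/8, 0/1 + 1/1*1/1) = [3/8, 1/1) <- contains code 101/256
  emit 'a', narrow to [3/8, 1/1)
Step 2: interval [3/8, 1/1), width = 1/1 - 3/8 = 5/8
  'e': [3/8 + 5/8*0/1, 3/8 + 5/8*1/8) = [3/8, 29/64) <- contains code 101/256
  'c': [3/8 + 5/8*1/8, 3/8 + 5/8*3/8) = [29/64, 39/64)
  'a': [3/8 + 5/8*3/8, 3/8 + 5/8*1/1) = [39/64, 1/1)
  emit 'e', narrow to [3/8, 29/64)
Step 3: interval [3/8, 29/64), width = 29/64 - 3/8 = 5/64
  'e': [3/8 + 5/64*0/1, 3/8 + 5/64*1/8) = [3/8, 197/512)
  'c': [3/8 + 5/64*1/8, 3/8 + 5/64*3/8) = [197/512, 207/512) <- contains code 101/256
  'a': [3/8 + 5/64*3/8, 3/8 + 5/64*1/1) = [207/512, 29/64)
  emit 'c', narrow to [197/512, 207/512)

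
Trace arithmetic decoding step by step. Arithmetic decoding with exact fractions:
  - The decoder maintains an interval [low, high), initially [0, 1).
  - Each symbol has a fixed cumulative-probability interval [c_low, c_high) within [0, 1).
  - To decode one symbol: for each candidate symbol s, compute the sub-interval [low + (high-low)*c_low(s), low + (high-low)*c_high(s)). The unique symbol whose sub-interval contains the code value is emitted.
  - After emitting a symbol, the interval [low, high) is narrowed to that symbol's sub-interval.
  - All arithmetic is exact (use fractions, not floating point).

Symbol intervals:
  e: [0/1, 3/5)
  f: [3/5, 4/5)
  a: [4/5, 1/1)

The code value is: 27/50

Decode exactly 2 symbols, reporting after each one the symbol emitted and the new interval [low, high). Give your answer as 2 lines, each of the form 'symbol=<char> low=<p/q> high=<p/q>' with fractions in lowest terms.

Step 1: interval [0/1, 1/1), width = 1/1 - 0/1 = 1/1
  'e': [0/1 + 1/1*0/1, 0/1 + 1/1*3/5) = [0/1, 3/5) <- contains code 27/50
  'f': [0/1 + 1/1*3/5, 0/1 + 1/1*4/5) = [3/5, 4/5)
  'a': [0/1 + 1/1*4/5, 0/1 + 1/1*1/1) = [4/5, 1/1)
  emit 'e', narrow to [0/1, 3/5)
Step 2: interval [0/1, 3/5), width = 3/5 - 0/1 = 3/5
  'e': [0/1 + 3/5*0/1, 0/1 + 3/5*3/5) = [0/1, 9/25)
  'f': [0/1 + 3/5*3/5, 0/1 + 3/5*4/5) = [9/25, 12/25)
  'a': [0/1 + 3/5*4/5, 0/1 + 3/5*1/1) = [12/25, 3/5) <- contains code 27/50
  emit 'a', narrow to [12/25, 3/5)

Answer: symbol=e low=0/1 high=3/5
symbol=a low=12/25 high=3/5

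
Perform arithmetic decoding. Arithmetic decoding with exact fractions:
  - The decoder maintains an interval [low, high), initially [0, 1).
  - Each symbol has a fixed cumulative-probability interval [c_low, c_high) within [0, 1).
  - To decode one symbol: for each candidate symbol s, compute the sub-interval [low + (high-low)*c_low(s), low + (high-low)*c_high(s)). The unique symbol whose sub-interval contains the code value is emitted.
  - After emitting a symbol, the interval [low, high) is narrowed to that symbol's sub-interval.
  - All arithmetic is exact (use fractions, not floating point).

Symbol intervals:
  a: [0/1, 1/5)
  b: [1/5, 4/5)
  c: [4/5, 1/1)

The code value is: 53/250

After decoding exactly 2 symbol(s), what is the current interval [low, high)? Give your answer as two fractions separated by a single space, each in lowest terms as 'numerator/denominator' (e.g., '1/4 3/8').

Answer: 1/5 8/25

Derivation:
Step 1: interval [0/1, 1/1), width = 1/1 - 0/1 = 1/1
  'a': [0/1 + 1/1*0/1, 0/1 + 1/1*1/5) = [0/1, 1/5)
  'b': [0/1 + 1/1*1/5, 0/1 + 1/1*4/5) = [1/5, 4/5) <- contains code 53/250
  'c': [0/1 + 1/1*4/5, 0/1 + 1/1*1/1) = [4/5, 1/1)
  emit 'b', narrow to [1/5, 4/5)
Step 2: interval [1/5, 4/5), width = 4/5 - 1/5 = 3/5
  'a': [1/5 + 3/5*0/1, 1/5 + 3/5*1/5) = [1/5, 8/25) <- contains code 53/250
  'b': [1/5 + 3/5*1/5, 1/5 + 3/5*4/5) = [8/25, 17/25)
  'c': [1/5 + 3/5*4/5, 1/5 + 3/5*1/1) = [17/25, 4/5)
  emit 'a', narrow to [1/5, 8/25)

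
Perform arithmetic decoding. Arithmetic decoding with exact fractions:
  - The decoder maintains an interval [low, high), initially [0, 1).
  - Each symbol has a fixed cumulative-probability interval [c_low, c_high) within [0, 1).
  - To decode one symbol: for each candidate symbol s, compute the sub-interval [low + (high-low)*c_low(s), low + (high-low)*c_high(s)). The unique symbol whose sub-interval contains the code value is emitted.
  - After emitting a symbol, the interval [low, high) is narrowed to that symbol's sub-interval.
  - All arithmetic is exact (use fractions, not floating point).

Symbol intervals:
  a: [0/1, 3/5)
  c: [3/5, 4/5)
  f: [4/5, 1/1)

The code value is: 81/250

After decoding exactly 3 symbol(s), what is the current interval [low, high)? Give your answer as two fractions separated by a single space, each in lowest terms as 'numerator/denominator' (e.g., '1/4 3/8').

Answer: 36/125 9/25

Derivation:
Step 1: interval [0/1, 1/1), width = 1/1 - 0/1 = 1/1
  'a': [0/1 + 1/1*0/1, 0/1 + 1/1*3/5) = [0/1, 3/5) <- contains code 81/250
  'c': [0/1 + 1/1*3/5, 0/1 + 1/1*4/5) = [3/5, 4/5)
  'f': [0/1 + 1/1*4/5, 0/1 + 1/1*1/1) = [4/5, 1/1)
  emit 'a', narrow to [0/1, 3/5)
Step 2: interval [0/1, 3/5), width = 3/5 - 0/1 = 3/5
  'a': [0/1 + 3/5*0/1, 0/1 + 3/5*3/5) = [0/1, 9/25) <- contains code 81/250
  'c': [0/1 + 3/5*3/5, 0/1 + 3/5*4/5) = [9/25, 12/25)
  'f': [0/1 + 3/5*4/5, 0/1 + 3/5*1/1) = [12/25, 3/5)
  emit 'a', narrow to [0/1, 9/25)
Step 3: interval [0/1, 9/25), width = 9/25 - 0/1 = 9/25
  'a': [0/1 + 9/25*0/1, 0/1 + 9/25*3/5) = [0/1, 27/125)
  'c': [0/1 + 9/25*3/5, 0/1 + 9/25*4/5) = [27/125, 36/125)
  'f': [0/1 + 9/25*4/5, 0/1 + 9/25*1/1) = [36/125, 9/25) <- contains code 81/250
  emit 'f', narrow to [36/125, 9/25)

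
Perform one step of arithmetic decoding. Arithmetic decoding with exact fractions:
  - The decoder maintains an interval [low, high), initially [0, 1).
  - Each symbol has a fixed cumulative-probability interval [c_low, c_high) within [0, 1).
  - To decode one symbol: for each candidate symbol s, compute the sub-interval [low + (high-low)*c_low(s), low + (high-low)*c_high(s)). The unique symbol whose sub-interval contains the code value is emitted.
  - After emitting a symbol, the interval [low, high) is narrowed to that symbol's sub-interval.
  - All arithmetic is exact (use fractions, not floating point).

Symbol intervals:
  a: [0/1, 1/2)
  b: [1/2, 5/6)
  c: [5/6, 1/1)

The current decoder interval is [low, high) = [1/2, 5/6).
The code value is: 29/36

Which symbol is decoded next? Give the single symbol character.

Answer: c

Derivation:
Interval width = high − low = 5/6 − 1/2 = 1/3
Scaled code = (code − low) / width = (29/36 − 1/2) / 1/3 = 11/12
  a: [0/1, 1/2) 
  b: [1/2, 5/6) 
  c: [5/6, 1/1) ← scaled code falls here ✓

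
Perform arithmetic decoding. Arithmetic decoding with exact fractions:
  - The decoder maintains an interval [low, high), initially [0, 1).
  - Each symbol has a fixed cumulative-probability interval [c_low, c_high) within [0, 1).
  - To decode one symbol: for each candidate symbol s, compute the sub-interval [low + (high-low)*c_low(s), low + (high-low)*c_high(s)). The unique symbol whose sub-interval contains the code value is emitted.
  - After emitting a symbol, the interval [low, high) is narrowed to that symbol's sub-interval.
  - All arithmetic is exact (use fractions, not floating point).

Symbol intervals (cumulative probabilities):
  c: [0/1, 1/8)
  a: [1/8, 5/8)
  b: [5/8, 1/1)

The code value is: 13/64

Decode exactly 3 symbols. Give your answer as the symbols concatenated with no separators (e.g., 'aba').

Answer: aac

Derivation:
Step 1: interval [0/1, 1/1), width = 1/1 - 0/1 = 1/1
  'c': [0/1 + 1/1*0/1, 0/1 + 1/1*1/8) = [0/1, 1/8)
  'a': [0/1 + 1/1*1/8, 0/1 + 1/1*5/8) = [1/8, 5/8) <- contains code 13/64
  'b': [0/1 + 1/1*5/8, 0/1 + 1/1*1/1) = [5/8, 1/1)
  emit 'a', narrow to [1/8, 5/8)
Step 2: interval [1/8, 5/8), width = 5/8 - 1/8 = 1/2
  'c': [1/8 + 1/2*0/1, 1/8 + 1/2*1/8) = [1/8, 3/16)
  'a': [1/8 + 1/2*1/8, 1/8 + 1/2*5/8) = [3/16, 7/16) <- contains code 13/64
  'b': [1/8 + 1/2*5/8, 1/8 + 1/2*1/1) = [7/16, 5/8)
  emit 'a', narrow to [3/16, 7/16)
Step 3: interval [3/16, 7/16), width = 7/16 - 3/16 = 1/4
  'c': [3/16 + 1/4*0/1, 3/16 + 1/4*1/8) = [3/16, 7/32) <- contains code 13/64
  'a': [3/16 + 1/4*1/8, 3/16 + 1/4*5/8) = [7/32, 11/32)
  'b': [3/16 + 1/4*5/8, 3/16 + 1/4*1/1) = [11/32, 7/16)
  emit 'c', narrow to [3/16, 7/32)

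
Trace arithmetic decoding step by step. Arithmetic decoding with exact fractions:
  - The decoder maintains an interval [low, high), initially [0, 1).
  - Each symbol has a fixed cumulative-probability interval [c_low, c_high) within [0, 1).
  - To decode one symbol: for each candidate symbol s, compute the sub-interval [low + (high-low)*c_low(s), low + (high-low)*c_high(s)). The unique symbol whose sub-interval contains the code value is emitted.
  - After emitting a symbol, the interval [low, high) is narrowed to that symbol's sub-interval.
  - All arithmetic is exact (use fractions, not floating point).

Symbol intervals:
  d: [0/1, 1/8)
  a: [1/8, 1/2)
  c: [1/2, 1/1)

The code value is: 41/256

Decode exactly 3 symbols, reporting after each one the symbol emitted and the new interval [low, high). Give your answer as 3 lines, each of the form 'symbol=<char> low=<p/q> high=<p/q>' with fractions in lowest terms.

Step 1: interval [0/1, 1/1), width = 1/1 - 0/1 = 1/1
  'd': [0/1 + 1/1*0/1, 0/1 + 1/1*1/8) = [0/1, 1/8)
  'a': [0/1 + 1/1*1/8, 0/1 + 1/1*1/2) = [1/8, 1/2) <- contains code 41/256
  'c': [0/1 + 1/1*1/2, 0/1 + 1/1*1/1) = [1/2, 1/1)
  emit 'a', narrow to [1/8, 1/2)
Step 2: interval [1/8, 1/2), width = 1/2 - 1/8 = 3/8
  'd': [1/8 + 3/8*0/1, 1/8 + 3/8*1/8) = [1/8, 11/64) <- contains code 41/256
  'a': [1/8 + 3/8*1/8, 1/8 + 3/8*1/2) = [11/64, 5/16)
  'c': [1/8 + 3/8*1/2, 1/8 + 3/8*1/1) = [5/16, 1/2)
  emit 'd', narrow to [1/8, 11/64)
Step 3: interval [1/8, 11/64), width = 11/64 - 1/8 = 3/64
  'd': [1/8 + 3/64*0/1, 1/8 + 3/64*1/8) = [1/8, 67/512)
  'a': [1/8 + 3/64*1/8, 1/8 + 3/64*1/2) = [67/512, 19/128)
  'c': [1/8 + 3/64*1/2, 1/8 + 3/64*1/1) = [19/128, 11/64) <- contains code 41/256
  emit 'c', narrow to [19/128, 11/64)

Answer: symbol=a low=1/8 high=1/2
symbol=d low=1/8 high=11/64
symbol=c low=19/128 high=11/64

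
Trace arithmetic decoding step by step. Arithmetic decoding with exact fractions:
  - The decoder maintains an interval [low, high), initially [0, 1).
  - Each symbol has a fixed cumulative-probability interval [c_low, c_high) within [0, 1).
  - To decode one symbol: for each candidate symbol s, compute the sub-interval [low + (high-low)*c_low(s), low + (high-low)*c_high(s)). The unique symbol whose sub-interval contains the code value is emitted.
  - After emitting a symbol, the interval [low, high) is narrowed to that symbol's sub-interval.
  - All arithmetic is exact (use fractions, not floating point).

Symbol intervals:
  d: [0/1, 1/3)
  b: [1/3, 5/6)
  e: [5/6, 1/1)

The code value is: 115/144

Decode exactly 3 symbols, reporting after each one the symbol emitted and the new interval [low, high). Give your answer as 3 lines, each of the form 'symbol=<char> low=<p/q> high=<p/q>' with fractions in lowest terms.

Answer: symbol=b low=1/3 high=5/6
symbol=e low=3/4 high=5/6
symbol=b low=7/9 high=59/72

Derivation:
Step 1: interval [0/1, 1/1), width = 1/1 - 0/1 = 1/1
  'd': [0/1 + 1/1*0/1, 0/1 + 1/1*1/3) = [0/1, 1/3)
  'b': [0/1 + 1/1*1/3, 0/1 + 1/1*5/6) = [1/3, 5/6) <- contains code 115/144
  'e': [0/1 + 1/1*5/6, 0/1 + 1/1*1/1) = [5/6, 1/1)
  emit 'b', narrow to [1/3, 5/6)
Step 2: interval [1/3, 5/6), width = 5/6 - 1/3 = 1/2
  'd': [1/3 + 1/2*0/1, 1/3 + 1/2*1/3) = [1/3, 1/2)
  'b': [1/3 + 1/2*1/3, 1/3 + 1/2*5/6) = [1/2, 3/4)
  'e': [1/3 + 1/2*5/6, 1/3 + 1/2*1/1) = [3/4, 5/6) <- contains code 115/144
  emit 'e', narrow to [3/4, 5/6)
Step 3: interval [3/4, 5/6), width = 5/6 - 3/4 = 1/12
  'd': [3/4 + 1/12*0/1, 3/4 + 1/12*1/3) = [3/4, 7/9)
  'b': [3/4 + 1/12*1/3, 3/4 + 1/12*5/6) = [7/9, 59/72) <- contains code 115/144
  'e': [3/4 + 1/12*5/6, 3/4 + 1/12*1/1) = [59/72, 5/6)
  emit 'b', narrow to [7/9, 59/72)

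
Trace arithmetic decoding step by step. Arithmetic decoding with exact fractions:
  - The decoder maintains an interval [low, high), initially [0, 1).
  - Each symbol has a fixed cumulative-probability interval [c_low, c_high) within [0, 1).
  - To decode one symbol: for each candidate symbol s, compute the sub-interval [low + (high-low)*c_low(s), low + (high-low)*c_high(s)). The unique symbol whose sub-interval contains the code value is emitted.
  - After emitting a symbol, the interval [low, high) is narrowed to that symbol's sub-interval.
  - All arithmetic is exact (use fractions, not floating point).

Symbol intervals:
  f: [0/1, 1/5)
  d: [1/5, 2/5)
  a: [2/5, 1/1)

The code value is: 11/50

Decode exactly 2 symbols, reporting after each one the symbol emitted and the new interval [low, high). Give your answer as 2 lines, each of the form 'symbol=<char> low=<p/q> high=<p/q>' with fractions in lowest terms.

Step 1: interval [0/1, 1/1), width = 1/1 - 0/1 = 1/1
  'f': [0/1 + 1/1*0/1, 0/1 + 1/1*1/5) = [0/1, 1/5)
  'd': [0/1 + 1/1*1/5, 0/1 + 1/1*2/5) = [1/5, 2/5) <- contains code 11/50
  'a': [0/1 + 1/1*2/5, 0/1 + 1/1*1/1) = [2/5, 1/1)
  emit 'd', narrow to [1/5, 2/5)
Step 2: interval [1/5, 2/5), width = 2/5 - 1/5 = 1/5
  'f': [1/5 + 1/5*0/1, 1/5 + 1/5*1/5) = [1/5, 6/25) <- contains code 11/50
  'd': [1/5 + 1/5*1/5, 1/5 + 1/5*2/5) = [6/25, 7/25)
  'a': [1/5 + 1/5*2/5, 1/5 + 1/5*1/1) = [7/25, 2/5)
  emit 'f', narrow to [1/5, 6/25)

Answer: symbol=d low=1/5 high=2/5
symbol=f low=1/5 high=6/25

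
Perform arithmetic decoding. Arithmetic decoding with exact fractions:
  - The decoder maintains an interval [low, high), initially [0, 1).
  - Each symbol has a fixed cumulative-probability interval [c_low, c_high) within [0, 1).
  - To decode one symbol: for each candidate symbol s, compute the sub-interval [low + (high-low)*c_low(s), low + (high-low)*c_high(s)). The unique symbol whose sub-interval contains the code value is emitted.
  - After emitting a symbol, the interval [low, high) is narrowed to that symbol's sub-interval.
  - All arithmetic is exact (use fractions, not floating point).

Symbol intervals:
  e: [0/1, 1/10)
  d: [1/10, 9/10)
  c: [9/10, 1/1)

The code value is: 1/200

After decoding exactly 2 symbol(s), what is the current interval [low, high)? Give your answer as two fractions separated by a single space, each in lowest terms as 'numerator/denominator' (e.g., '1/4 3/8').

Step 1: interval [0/1, 1/1), width = 1/1 - 0/1 = 1/1
  'e': [0/1 + 1/1*0/1, 0/1 + 1/1*1/10) = [0/1, 1/10) <- contains code 1/200
  'd': [0/1 + 1/1*1/10, 0/1 + 1/1*9/10) = [1/10, 9/10)
  'c': [0/1 + 1/1*9/10, 0/1 + 1/1*1/1) = [9/10, 1/1)
  emit 'e', narrow to [0/1, 1/10)
Step 2: interval [0/1, 1/10), width = 1/10 - 0/1 = 1/10
  'e': [0/1 + 1/10*0/1, 0/1 + 1/10*1/10) = [0/1, 1/100) <- contains code 1/200
  'd': [0/1 + 1/10*1/10, 0/1 + 1/10*9/10) = [1/100, 9/100)
  'c': [0/1 + 1/10*9/10, 0/1 + 1/10*1/1) = [9/100, 1/10)
  emit 'e', narrow to [0/1, 1/100)

Answer: 0/1 1/100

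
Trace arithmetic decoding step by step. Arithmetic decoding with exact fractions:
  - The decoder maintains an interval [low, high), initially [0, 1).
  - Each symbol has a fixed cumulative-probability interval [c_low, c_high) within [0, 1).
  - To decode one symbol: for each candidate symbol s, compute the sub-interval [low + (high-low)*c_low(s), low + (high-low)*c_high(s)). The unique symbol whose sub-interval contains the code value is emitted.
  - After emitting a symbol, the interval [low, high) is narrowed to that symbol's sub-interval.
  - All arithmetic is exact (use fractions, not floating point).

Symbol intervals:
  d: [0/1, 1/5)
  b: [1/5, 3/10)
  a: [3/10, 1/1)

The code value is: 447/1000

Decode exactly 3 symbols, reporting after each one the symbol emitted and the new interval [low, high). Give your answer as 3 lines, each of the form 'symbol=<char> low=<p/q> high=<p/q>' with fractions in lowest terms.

Step 1: interval [0/1, 1/1), width = 1/1 - 0/1 = 1/1
  'd': [0/1 + 1/1*0/1, 0/1 + 1/1*1/5) = [0/1, 1/5)
  'b': [0/1 + 1/1*1/5, 0/1 + 1/1*3/10) = [1/5, 3/10)
  'a': [0/1 + 1/1*3/10, 0/1 + 1/1*1/1) = [3/10, 1/1) <- contains code 447/1000
  emit 'a', narrow to [3/10, 1/1)
Step 2: interval [3/10, 1/1), width = 1/1 - 3/10 = 7/10
  'd': [3/10 + 7/10*0/1, 3/10 + 7/10*1/5) = [3/10, 11/25)
  'b': [3/10 + 7/10*1/5, 3/10 + 7/10*3/10) = [11/25, 51/100) <- contains code 447/1000
  'a': [3/10 + 7/10*3/10, 3/10 + 7/10*1/1) = [51/100, 1/1)
  emit 'b', narrow to [11/25, 51/100)
Step 3: interval [11/25, 51/100), width = 51/100 - 11/25 = 7/100
  'd': [11/25 + 7/100*0/1, 11/25 + 7/100*1/5) = [11/25, 227/500) <- contains code 447/1000
  'b': [11/25 + 7/100*1/5, 11/25 + 7/100*3/10) = [227/500, 461/1000)
  'a': [11/25 + 7/100*3/10, 11/25 + 7/100*1/1) = [461/1000, 51/100)
  emit 'd', narrow to [11/25, 227/500)

Answer: symbol=a low=3/10 high=1/1
symbol=b low=11/25 high=51/100
symbol=d low=11/25 high=227/500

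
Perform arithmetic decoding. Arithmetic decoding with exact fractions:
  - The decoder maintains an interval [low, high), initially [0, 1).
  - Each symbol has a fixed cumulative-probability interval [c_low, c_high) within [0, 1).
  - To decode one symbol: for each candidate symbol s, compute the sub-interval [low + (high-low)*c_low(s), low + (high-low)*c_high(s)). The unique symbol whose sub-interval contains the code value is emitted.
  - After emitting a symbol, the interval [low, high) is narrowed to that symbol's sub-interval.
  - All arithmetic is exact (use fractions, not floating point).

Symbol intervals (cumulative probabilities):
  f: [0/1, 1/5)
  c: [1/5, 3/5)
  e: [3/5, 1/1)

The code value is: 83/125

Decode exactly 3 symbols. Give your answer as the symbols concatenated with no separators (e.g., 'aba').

Step 1: interval [0/1, 1/1), width = 1/1 - 0/1 = 1/1
  'f': [0/1 + 1/1*0/1, 0/1 + 1/1*1/5) = [0/1, 1/5)
  'c': [0/1 + 1/1*1/5, 0/1 + 1/1*3/5) = [1/5, 3/5)
  'e': [0/1 + 1/1*3/5, 0/1 + 1/1*1/1) = [3/5, 1/1) <- contains code 83/125
  emit 'e', narrow to [3/5, 1/1)
Step 2: interval [3/5, 1/1), width = 1/1 - 3/5 = 2/5
  'f': [3/5 + 2/5*0/1, 3/5 + 2/5*1/5) = [3/5, 17/25) <- contains code 83/125
  'c': [3/5 + 2/5*1/5, 3/5 + 2/5*3/5) = [17/25, 21/25)
  'e': [3/5 + 2/5*3/5, 3/5 + 2/5*1/1) = [21/25, 1/1)
  emit 'f', narrow to [3/5, 17/25)
Step 3: interval [3/5, 17/25), width = 17/25 - 3/5 = 2/25
  'f': [3/5 + 2/25*0/1, 3/5 + 2/25*1/5) = [3/5, 77/125)
  'c': [3/5 + 2/25*1/5, 3/5 + 2/25*3/5) = [77/125, 81/125)
  'e': [3/5 + 2/25*3/5, 3/5 + 2/25*1/1) = [81/125, 17/25) <- contains code 83/125
  emit 'e', narrow to [81/125, 17/25)

Answer: efe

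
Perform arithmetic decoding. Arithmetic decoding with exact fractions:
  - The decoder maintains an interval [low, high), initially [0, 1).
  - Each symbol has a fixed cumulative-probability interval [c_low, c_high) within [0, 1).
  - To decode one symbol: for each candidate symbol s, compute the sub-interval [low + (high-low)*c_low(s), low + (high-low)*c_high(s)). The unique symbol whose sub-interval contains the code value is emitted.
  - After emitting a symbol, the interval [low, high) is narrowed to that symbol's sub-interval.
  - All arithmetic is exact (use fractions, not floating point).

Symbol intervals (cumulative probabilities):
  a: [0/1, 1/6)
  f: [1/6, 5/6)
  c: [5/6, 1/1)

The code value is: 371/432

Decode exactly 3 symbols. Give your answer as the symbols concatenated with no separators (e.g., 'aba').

Answer: cac

Derivation:
Step 1: interval [0/1, 1/1), width = 1/1 - 0/1 = 1/1
  'a': [0/1 + 1/1*0/1, 0/1 + 1/1*1/6) = [0/1, 1/6)
  'f': [0/1 + 1/1*1/6, 0/1 + 1/1*5/6) = [1/6, 5/6)
  'c': [0/1 + 1/1*5/6, 0/1 + 1/1*1/1) = [5/6, 1/1) <- contains code 371/432
  emit 'c', narrow to [5/6, 1/1)
Step 2: interval [5/6, 1/1), width = 1/1 - 5/6 = 1/6
  'a': [5/6 + 1/6*0/1, 5/6 + 1/6*1/6) = [5/6, 31/36) <- contains code 371/432
  'f': [5/6 + 1/6*1/6, 5/6 + 1/6*5/6) = [31/36, 35/36)
  'c': [5/6 + 1/6*5/6, 5/6 + 1/6*1/1) = [35/36, 1/1)
  emit 'a', narrow to [5/6, 31/36)
Step 3: interval [5/6, 31/36), width = 31/36 - 5/6 = 1/36
  'a': [5/6 + 1/36*0/1, 5/6 + 1/36*1/6) = [5/6, 181/216)
  'f': [5/6 + 1/36*1/6, 5/6 + 1/36*5/6) = [181/216, 185/216)
  'c': [5/6 + 1/36*5/6, 5/6 + 1/36*1/1) = [185/216, 31/36) <- contains code 371/432
  emit 'c', narrow to [185/216, 31/36)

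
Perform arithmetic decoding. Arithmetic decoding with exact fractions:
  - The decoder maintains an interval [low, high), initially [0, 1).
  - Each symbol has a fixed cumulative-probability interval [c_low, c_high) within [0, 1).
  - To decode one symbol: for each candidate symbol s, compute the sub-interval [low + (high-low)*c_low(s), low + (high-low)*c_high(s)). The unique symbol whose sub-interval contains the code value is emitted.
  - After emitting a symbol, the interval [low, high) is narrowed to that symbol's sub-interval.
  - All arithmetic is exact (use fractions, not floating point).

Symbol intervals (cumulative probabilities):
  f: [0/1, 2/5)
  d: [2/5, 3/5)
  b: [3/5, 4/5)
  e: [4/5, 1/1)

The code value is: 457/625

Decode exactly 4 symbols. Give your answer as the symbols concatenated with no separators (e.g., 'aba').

Step 1: interval [0/1, 1/1), width = 1/1 - 0/1 = 1/1
  'f': [0/1 + 1/1*0/1, 0/1 + 1/1*2/5) = [0/1, 2/5)
  'd': [0/1 + 1/1*2/5, 0/1 + 1/1*3/5) = [2/5, 3/5)
  'b': [0/1 + 1/1*3/5, 0/1 + 1/1*4/5) = [3/5, 4/5) <- contains code 457/625
  'e': [0/1 + 1/1*4/5, 0/1 + 1/1*1/1) = [4/5, 1/1)
  emit 'b', narrow to [3/5, 4/5)
Step 2: interval [3/5, 4/5), width = 4/5 - 3/5 = 1/5
  'f': [3/5 + 1/5*0/1, 3/5 + 1/5*2/5) = [3/5, 17/25)
  'd': [3/5 + 1/5*2/5, 3/5 + 1/5*3/5) = [17/25, 18/25)
  'b': [3/5 + 1/5*3/5, 3/5 + 1/5*4/5) = [18/25, 19/25) <- contains code 457/625
  'e': [3/5 + 1/5*4/5, 3/5 + 1/5*1/1) = [19/25, 4/5)
  emit 'b', narrow to [18/25, 19/25)
Step 3: interval [18/25, 19/25), width = 19/25 - 18/25 = 1/25
  'f': [18/25 + 1/25*0/1, 18/25 + 1/25*2/5) = [18/25, 92/125) <- contains code 457/625
  'd': [18/25 + 1/25*2/5, 18/25 + 1/25*3/5) = [92/125, 93/125)
  'b': [18/25 + 1/25*3/5, 18/25 + 1/25*4/5) = [93/125, 94/125)
  'e': [18/25 + 1/25*4/5, 18/25 + 1/25*1/1) = [94/125, 19/25)
  emit 'f', narrow to [18/25, 92/125)
Step 4: interval [18/25, 92/125), width = 92/125 - 18/25 = 2/125
  'f': [18/25 + 2/125*0/1, 18/25 + 2/125*2/5) = [18/25, 454/625)
  'd': [18/25 + 2/125*2/5, 18/25 + 2/125*3/5) = [454/625, 456/625)
  'b': [18/25 + 2/125*3/5, 18/25 + 2/125*4/5) = [456/625, 458/625) <- contains code 457/625
  'e': [18/25 + 2/125*4/5, 18/25 + 2/125*1/1) = [458/625, 92/125)
  emit 'b', narrow to [456/625, 458/625)

Answer: bbfb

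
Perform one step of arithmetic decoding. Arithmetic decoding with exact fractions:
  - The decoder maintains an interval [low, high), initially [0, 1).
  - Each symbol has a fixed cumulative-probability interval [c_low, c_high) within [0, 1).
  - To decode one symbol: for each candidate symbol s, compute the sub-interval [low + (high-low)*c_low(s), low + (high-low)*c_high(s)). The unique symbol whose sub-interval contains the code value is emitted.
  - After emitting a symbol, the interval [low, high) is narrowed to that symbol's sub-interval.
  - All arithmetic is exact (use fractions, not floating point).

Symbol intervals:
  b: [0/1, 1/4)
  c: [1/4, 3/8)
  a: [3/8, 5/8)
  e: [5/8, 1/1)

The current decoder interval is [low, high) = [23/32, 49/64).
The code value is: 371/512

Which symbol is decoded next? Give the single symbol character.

Interval width = high − low = 49/64 − 23/32 = 3/64
Scaled code = (code − low) / width = (371/512 − 23/32) / 3/64 = 1/8
  b: [0/1, 1/4) ← scaled code falls here ✓
  c: [1/4, 3/8) 
  a: [3/8, 5/8) 
  e: [5/8, 1/1) 

Answer: b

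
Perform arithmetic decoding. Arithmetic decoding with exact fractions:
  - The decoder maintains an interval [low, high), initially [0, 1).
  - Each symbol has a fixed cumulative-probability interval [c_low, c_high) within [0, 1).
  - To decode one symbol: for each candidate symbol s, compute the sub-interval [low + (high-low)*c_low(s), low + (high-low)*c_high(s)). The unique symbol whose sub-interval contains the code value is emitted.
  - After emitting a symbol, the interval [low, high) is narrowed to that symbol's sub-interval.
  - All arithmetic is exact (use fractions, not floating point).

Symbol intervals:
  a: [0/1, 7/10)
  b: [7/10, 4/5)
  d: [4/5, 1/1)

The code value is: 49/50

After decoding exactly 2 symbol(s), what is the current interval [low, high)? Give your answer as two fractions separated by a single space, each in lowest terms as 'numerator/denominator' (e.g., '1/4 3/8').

Step 1: interval [0/1, 1/1), width = 1/1 - 0/1 = 1/1
  'a': [0/1 + 1/1*0/1, 0/1 + 1/1*7/10) = [0/1, 7/10)
  'b': [0/1 + 1/1*7/10, 0/1 + 1/1*4/5) = [7/10, 4/5)
  'd': [0/1 + 1/1*4/5, 0/1 + 1/1*1/1) = [4/5, 1/1) <- contains code 49/50
  emit 'd', narrow to [4/5, 1/1)
Step 2: interval [4/5, 1/1), width = 1/1 - 4/5 = 1/5
  'a': [4/5 + 1/5*0/1, 4/5 + 1/5*7/10) = [4/5, 47/50)
  'b': [4/5 + 1/5*7/10, 4/5 + 1/5*4/5) = [47/50, 24/25)
  'd': [4/5 + 1/5*4/5, 4/5 + 1/5*1/1) = [24/25, 1/1) <- contains code 49/50
  emit 'd', narrow to [24/25, 1/1)

Answer: 24/25 1/1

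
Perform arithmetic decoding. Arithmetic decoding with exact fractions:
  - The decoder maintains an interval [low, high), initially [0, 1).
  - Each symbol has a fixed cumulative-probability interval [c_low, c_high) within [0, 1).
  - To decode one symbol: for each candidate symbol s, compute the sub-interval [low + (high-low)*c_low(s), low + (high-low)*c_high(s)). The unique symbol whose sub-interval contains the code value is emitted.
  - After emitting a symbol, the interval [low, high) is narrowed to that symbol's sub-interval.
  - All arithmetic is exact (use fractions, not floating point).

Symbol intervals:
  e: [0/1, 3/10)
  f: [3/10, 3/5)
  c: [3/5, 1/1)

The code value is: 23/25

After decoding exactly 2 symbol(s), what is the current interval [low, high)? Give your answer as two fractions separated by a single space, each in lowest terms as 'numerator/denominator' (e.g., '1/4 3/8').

Step 1: interval [0/1, 1/1), width = 1/1 - 0/1 = 1/1
  'e': [0/1 + 1/1*0/1, 0/1 + 1/1*3/10) = [0/1, 3/10)
  'f': [0/1 + 1/1*3/10, 0/1 + 1/1*3/5) = [3/10, 3/5)
  'c': [0/1 + 1/1*3/5, 0/1 + 1/1*1/1) = [3/5, 1/1) <- contains code 23/25
  emit 'c', narrow to [3/5, 1/1)
Step 2: interval [3/5, 1/1), width = 1/1 - 3/5 = 2/5
  'e': [3/5 + 2/5*0/1, 3/5 + 2/5*3/10) = [3/5, 18/25)
  'f': [3/5 + 2/5*3/10, 3/5 + 2/5*3/5) = [18/25, 21/25)
  'c': [3/5 + 2/5*3/5, 3/5 + 2/5*1/1) = [21/25, 1/1) <- contains code 23/25
  emit 'c', narrow to [21/25, 1/1)

Answer: 21/25 1/1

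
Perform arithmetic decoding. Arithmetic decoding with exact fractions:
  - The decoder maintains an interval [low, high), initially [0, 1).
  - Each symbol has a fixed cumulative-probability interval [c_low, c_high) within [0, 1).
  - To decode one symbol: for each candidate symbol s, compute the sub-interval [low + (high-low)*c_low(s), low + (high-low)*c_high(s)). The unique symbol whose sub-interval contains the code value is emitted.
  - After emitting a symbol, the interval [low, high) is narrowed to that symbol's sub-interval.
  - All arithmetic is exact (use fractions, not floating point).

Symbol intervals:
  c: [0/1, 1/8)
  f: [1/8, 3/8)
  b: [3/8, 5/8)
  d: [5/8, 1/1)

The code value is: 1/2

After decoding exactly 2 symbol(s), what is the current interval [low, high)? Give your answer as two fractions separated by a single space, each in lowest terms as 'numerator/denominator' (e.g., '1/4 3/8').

Step 1: interval [0/1, 1/1), width = 1/1 - 0/1 = 1/1
  'c': [0/1 + 1/1*0/1, 0/1 + 1/1*1/8) = [0/1, 1/8)
  'f': [0/1 + 1/1*1/8, 0/1 + 1/1*3/8) = [1/8, 3/8)
  'b': [0/1 + 1/1*3/8, 0/1 + 1/1*5/8) = [3/8, 5/8) <- contains code 1/2
  'd': [0/1 + 1/1*5/8, 0/1 + 1/1*1/1) = [5/8, 1/1)
  emit 'b', narrow to [3/8, 5/8)
Step 2: interval [3/8, 5/8), width = 5/8 - 3/8 = 1/4
  'c': [3/8 + 1/4*0/1, 3/8 + 1/4*1/8) = [3/8, 13/32)
  'f': [3/8 + 1/4*1/8, 3/8 + 1/4*3/8) = [13/32, 15/32)
  'b': [3/8 + 1/4*3/8, 3/8 + 1/4*5/8) = [15/32, 17/32) <- contains code 1/2
  'd': [3/8 + 1/4*5/8, 3/8 + 1/4*1/1) = [17/32, 5/8)
  emit 'b', narrow to [15/32, 17/32)

Answer: 15/32 17/32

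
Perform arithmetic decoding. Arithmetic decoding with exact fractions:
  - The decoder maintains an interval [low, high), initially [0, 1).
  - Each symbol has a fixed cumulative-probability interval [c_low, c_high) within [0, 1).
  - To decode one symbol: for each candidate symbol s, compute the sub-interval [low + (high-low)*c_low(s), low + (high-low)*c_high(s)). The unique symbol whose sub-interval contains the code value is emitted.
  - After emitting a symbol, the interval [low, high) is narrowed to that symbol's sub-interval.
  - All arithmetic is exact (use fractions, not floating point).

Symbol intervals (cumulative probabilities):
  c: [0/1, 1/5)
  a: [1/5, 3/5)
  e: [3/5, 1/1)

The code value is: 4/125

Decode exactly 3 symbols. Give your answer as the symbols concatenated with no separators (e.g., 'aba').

Answer: cce

Derivation:
Step 1: interval [0/1, 1/1), width = 1/1 - 0/1 = 1/1
  'c': [0/1 + 1/1*0/1, 0/1 + 1/1*1/5) = [0/1, 1/5) <- contains code 4/125
  'a': [0/1 + 1/1*1/5, 0/1 + 1/1*3/5) = [1/5, 3/5)
  'e': [0/1 + 1/1*3/5, 0/1 + 1/1*1/1) = [3/5, 1/1)
  emit 'c', narrow to [0/1, 1/5)
Step 2: interval [0/1, 1/5), width = 1/5 - 0/1 = 1/5
  'c': [0/1 + 1/5*0/1, 0/1 + 1/5*1/5) = [0/1, 1/25) <- contains code 4/125
  'a': [0/1 + 1/5*1/5, 0/1 + 1/5*3/5) = [1/25, 3/25)
  'e': [0/1 + 1/5*3/5, 0/1 + 1/5*1/1) = [3/25, 1/5)
  emit 'c', narrow to [0/1, 1/25)
Step 3: interval [0/1, 1/25), width = 1/25 - 0/1 = 1/25
  'c': [0/1 + 1/25*0/1, 0/1 + 1/25*1/5) = [0/1, 1/125)
  'a': [0/1 + 1/25*1/5, 0/1 + 1/25*3/5) = [1/125, 3/125)
  'e': [0/1 + 1/25*3/5, 0/1 + 1/25*1/1) = [3/125, 1/25) <- contains code 4/125
  emit 'e', narrow to [3/125, 1/25)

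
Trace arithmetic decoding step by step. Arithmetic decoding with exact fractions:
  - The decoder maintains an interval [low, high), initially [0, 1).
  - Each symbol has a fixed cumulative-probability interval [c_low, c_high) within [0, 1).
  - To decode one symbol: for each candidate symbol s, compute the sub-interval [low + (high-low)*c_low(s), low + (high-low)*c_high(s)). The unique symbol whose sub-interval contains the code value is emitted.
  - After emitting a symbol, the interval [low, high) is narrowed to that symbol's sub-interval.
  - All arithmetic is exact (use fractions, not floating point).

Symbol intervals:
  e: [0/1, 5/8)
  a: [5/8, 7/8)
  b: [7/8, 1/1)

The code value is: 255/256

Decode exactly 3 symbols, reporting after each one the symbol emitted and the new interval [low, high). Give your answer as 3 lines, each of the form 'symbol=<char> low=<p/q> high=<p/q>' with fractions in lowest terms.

Step 1: interval [0/1, 1/1), width = 1/1 - 0/1 = 1/1
  'e': [0/1 + 1/1*0/1, 0/1 + 1/1*5/8) = [0/1, 5/8)
  'a': [0/1 + 1/1*5/8, 0/1 + 1/1*7/8) = [5/8, 7/8)
  'b': [0/1 + 1/1*7/8, 0/1 + 1/1*1/1) = [7/8, 1/1) <- contains code 255/256
  emit 'b', narrow to [7/8, 1/1)
Step 2: interval [7/8, 1/1), width = 1/1 - 7/8 = 1/8
  'e': [7/8 + 1/8*0/1, 7/8 + 1/8*5/8) = [7/8, 61/64)
  'a': [7/8 + 1/8*5/8, 7/8 + 1/8*7/8) = [61/64, 63/64)
  'b': [7/8 + 1/8*7/8, 7/8 + 1/8*1/1) = [63/64, 1/1) <- contains code 255/256
  emit 'b', narrow to [63/64, 1/1)
Step 3: interval [63/64, 1/1), width = 1/1 - 63/64 = 1/64
  'e': [63/64 + 1/64*0/1, 63/64 + 1/64*5/8) = [63/64, 509/512)
  'a': [63/64 + 1/64*5/8, 63/64 + 1/64*7/8) = [509/512, 511/512) <- contains code 255/256
  'b': [63/64 + 1/64*7/8, 63/64 + 1/64*1/1) = [511/512, 1/1)
  emit 'a', narrow to [509/512, 511/512)

Answer: symbol=b low=7/8 high=1/1
symbol=b low=63/64 high=1/1
symbol=a low=509/512 high=511/512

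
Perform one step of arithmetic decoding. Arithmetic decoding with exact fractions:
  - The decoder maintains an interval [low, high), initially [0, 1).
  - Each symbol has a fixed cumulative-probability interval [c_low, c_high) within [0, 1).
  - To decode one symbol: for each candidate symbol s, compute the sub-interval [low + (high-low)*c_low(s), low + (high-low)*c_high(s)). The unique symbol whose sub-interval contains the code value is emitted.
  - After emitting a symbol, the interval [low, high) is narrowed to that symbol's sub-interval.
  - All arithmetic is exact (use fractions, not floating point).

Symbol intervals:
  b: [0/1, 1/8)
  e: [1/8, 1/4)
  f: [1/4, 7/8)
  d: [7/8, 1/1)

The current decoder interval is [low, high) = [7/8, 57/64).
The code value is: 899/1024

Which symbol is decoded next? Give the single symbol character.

Answer: e

Derivation:
Interval width = high − low = 57/64 − 7/8 = 1/64
Scaled code = (code − low) / width = (899/1024 − 7/8) / 1/64 = 3/16
  b: [0/1, 1/8) 
  e: [1/8, 1/4) ← scaled code falls here ✓
  f: [1/4, 7/8) 
  d: [7/8, 1/1) 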